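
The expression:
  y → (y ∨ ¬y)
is always true.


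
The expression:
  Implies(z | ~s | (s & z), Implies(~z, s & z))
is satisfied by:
  {z: True, s: True}
  {z: True, s: False}
  {s: True, z: False}


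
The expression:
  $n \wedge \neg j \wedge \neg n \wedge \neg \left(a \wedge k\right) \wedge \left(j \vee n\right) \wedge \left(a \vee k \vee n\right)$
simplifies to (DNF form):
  $\text{False}$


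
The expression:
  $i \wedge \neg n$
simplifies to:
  $i \wedge \neg n$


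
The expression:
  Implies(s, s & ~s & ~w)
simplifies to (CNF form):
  ~s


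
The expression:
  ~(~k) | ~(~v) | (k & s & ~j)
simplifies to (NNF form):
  k | v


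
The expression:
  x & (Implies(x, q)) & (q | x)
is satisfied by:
  {x: True, q: True}


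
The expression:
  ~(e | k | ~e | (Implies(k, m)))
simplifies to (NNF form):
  False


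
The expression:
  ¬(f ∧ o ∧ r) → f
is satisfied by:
  {f: True}


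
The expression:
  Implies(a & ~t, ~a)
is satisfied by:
  {t: True, a: False}
  {a: False, t: False}
  {a: True, t: True}


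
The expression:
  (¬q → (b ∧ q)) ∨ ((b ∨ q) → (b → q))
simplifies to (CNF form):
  q ∨ ¬b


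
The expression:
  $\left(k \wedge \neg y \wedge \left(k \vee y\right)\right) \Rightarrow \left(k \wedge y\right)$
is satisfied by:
  {y: True, k: False}
  {k: False, y: False}
  {k: True, y: True}


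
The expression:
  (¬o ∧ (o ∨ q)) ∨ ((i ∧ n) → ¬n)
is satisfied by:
  {q: True, o: False, n: False, i: False}
  {q: False, o: False, n: False, i: False}
  {o: True, q: True, i: False, n: False}
  {o: True, i: False, q: False, n: False}
  {i: True, q: True, o: False, n: False}
  {i: True, q: False, o: False, n: False}
  {i: True, o: True, q: True, n: False}
  {i: True, o: True, q: False, n: False}
  {n: True, q: True, o: False, i: False}
  {n: True, q: False, o: False, i: False}
  {n: True, o: True, q: True, i: False}
  {n: True, o: True, q: False, i: False}
  {i: True, n: True, q: True, o: False}


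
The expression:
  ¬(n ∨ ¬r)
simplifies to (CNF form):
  r ∧ ¬n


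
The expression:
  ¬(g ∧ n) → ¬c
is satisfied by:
  {n: True, g: True, c: False}
  {n: True, g: False, c: False}
  {g: True, n: False, c: False}
  {n: False, g: False, c: False}
  {n: True, c: True, g: True}


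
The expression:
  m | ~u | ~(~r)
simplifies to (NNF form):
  m | r | ~u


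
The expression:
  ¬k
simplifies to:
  ¬k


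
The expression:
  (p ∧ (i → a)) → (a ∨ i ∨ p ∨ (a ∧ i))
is always true.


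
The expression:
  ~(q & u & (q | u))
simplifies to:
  ~q | ~u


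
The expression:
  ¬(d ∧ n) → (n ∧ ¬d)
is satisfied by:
  {n: True}


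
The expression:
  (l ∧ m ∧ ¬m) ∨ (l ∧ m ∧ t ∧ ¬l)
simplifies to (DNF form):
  False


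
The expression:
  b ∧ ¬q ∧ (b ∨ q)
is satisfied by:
  {b: True, q: False}


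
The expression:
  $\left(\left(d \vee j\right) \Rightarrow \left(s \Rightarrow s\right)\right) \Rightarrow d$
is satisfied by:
  {d: True}


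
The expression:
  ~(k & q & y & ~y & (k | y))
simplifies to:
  True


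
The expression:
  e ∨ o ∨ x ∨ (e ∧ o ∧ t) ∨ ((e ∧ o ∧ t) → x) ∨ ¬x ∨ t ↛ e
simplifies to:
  True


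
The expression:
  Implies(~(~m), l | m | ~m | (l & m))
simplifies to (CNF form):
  True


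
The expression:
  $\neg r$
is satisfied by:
  {r: False}


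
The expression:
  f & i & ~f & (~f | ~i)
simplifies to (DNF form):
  False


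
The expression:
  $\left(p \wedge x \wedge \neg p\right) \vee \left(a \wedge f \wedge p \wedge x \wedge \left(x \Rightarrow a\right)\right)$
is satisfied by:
  {a: True, p: True, x: True, f: True}


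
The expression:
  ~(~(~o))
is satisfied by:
  {o: False}


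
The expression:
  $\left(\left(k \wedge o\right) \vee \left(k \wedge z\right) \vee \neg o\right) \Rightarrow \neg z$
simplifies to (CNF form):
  $\left(o \vee \neg z\right) \wedge \left(\neg k \vee \neg z\right)$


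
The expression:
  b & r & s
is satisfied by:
  {r: True, b: True, s: True}


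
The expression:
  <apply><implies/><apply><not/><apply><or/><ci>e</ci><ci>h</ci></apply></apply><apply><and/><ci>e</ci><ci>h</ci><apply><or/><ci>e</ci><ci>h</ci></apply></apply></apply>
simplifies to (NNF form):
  <apply><or/><ci>e</ci><ci>h</ci></apply>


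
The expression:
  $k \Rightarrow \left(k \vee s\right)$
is always true.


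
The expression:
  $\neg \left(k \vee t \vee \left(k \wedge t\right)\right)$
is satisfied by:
  {t: False, k: False}


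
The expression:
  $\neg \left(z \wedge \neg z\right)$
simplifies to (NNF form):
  $\text{True}$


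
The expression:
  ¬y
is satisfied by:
  {y: False}


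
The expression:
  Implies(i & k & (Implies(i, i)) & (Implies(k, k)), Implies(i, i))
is always true.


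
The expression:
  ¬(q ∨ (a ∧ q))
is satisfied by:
  {q: False}


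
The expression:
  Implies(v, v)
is always true.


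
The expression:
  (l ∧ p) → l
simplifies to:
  True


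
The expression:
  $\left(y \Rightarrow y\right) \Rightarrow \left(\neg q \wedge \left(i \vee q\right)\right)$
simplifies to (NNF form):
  $i \wedge \neg q$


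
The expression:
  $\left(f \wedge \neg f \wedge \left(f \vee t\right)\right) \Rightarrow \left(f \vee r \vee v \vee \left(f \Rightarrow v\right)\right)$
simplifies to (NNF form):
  $\text{True}$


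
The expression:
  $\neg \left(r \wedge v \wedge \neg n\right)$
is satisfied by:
  {n: True, v: False, r: False}
  {v: False, r: False, n: False}
  {r: True, n: True, v: False}
  {r: True, v: False, n: False}
  {n: True, v: True, r: False}
  {v: True, n: False, r: False}
  {r: True, v: True, n: True}


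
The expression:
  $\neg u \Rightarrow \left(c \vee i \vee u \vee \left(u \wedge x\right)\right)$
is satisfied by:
  {i: True, c: True, u: True}
  {i: True, c: True, u: False}
  {i: True, u: True, c: False}
  {i: True, u: False, c: False}
  {c: True, u: True, i: False}
  {c: True, u: False, i: False}
  {u: True, c: False, i: False}


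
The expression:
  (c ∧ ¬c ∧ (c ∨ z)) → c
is always true.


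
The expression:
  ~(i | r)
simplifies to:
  ~i & ~r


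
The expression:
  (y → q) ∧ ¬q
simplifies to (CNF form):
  ¬q ∧ ¬y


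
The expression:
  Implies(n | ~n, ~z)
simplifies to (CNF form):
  ~z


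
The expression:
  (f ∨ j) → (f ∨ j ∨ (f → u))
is always true.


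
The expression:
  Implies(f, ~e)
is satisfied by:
  {e: False, f: False}
  {f: True, e: False}
  {e: True, f: False}


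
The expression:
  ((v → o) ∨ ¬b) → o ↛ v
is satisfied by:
  {o: True, b: True, v: False}
  {o: True, b: False, v: False}
  {v: True, b: True, o: False}


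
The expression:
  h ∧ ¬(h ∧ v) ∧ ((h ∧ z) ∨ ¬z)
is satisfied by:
  {h: True, v: False}


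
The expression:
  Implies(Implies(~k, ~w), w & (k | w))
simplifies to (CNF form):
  w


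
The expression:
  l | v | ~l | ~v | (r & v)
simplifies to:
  True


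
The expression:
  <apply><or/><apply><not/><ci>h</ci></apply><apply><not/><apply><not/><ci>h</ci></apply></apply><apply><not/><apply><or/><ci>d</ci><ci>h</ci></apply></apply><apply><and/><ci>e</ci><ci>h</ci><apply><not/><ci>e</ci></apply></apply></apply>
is always true.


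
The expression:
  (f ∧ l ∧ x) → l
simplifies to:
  True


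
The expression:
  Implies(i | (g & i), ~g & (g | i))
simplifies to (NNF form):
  ~g | ~i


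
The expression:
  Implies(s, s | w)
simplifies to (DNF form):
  True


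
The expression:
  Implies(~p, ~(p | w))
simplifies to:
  p | ~w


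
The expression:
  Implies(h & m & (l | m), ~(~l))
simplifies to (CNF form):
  l | ~h | ~m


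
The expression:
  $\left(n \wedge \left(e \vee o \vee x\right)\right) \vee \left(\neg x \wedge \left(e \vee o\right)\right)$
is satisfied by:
  {n: True, o: True, e: True, x: False}
  {n: True, o: True, e: False, x: False}
  {n: True, e: True, o: False, x: False}
  {o: True, e: True, n: False, x: False}
  {o: True, n: False, e: False, x: False}
  {o: False, e: True, n: False, x: False}
  {n: True, x: True, o: True, e: True}
  {n: True, x: True, o: True, e: False}
  {n: True, x: True, e: True, o: False}
  {n: True, x: True, e: False, o: False}


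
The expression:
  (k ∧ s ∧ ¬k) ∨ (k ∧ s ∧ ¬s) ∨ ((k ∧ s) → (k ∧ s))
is always true.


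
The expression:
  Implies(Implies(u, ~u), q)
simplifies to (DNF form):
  q | u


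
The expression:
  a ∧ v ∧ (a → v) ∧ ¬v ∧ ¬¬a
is never true.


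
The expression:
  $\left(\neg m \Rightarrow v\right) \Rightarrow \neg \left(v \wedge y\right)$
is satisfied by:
  {v: False, y: False}
  {y: True, v: False}
  {v: True, y: False}


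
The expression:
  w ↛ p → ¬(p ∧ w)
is always true.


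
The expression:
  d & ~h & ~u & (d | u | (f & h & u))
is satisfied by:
  {d: True, u: False, h: False}


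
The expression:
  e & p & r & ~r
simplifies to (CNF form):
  False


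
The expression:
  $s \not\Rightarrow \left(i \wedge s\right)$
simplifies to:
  $s \wedge \neg i$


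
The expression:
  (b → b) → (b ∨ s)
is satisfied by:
  {b: True, s: True}
  {b: True, s: False}
  {s: True, b: False}


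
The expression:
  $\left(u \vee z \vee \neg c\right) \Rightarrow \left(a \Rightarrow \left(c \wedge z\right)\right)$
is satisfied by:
  {c: True, z: True, u: False, a: False}
  {c: True, z: False, u: False, a: False}
  {c: True, u: True, z: True, a: False}
  {c: True, u: True, z: False, a: False}
  {z: True, c: False, u: False, a: False}
  {z: False, c: False, u: False, a: False}
  {u: True, z: True, c: False, a: False}
  {u: True, z: False, c: False, a: False}
  {a: True, c: True, z: True, u: False}
  {a: True, c: True, z: False, u: False}
  {a: True, c: True, u: True, z: True}


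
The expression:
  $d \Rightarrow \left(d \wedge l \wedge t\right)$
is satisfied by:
  {t: True, l: True, d: False}
  {t: True, l: False, d: False}
  {l: True, t: False, d: False}
  {t: False, l: False, d: False}
  {d: True, t: True, l: True}


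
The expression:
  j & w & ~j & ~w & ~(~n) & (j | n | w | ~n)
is never true.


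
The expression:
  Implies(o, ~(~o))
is always true.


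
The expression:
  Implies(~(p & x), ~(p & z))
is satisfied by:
  {x: True, p: False, z: False}
  {p: False, z: False, x: False}
  {x: True, z: True, p: False}
  {z: True, p: False, x: False}
  {x: True, p: True, z: False}
  {p: True, x: False, z: False}
  {x: True, z: True, p: True}


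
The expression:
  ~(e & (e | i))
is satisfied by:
  {e: False}


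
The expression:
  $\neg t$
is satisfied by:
  {t: False}


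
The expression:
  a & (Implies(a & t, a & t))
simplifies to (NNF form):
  a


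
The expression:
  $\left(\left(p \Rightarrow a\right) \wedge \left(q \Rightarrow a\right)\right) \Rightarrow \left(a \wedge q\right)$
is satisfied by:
  {q: True, p: True, a: False}
  {q: True, a: False, p: False}
  {q: True, p: True, a: True}
  {q: True, a: True, p: False}
  {p: True, a: False, q: False}


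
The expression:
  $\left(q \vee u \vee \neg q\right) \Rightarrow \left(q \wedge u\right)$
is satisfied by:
  {u: True, q: True}


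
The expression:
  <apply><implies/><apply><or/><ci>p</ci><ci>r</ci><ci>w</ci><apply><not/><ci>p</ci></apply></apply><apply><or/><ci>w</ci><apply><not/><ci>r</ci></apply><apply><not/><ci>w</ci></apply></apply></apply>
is always true.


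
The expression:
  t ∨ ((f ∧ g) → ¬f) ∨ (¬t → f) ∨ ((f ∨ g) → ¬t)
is always true.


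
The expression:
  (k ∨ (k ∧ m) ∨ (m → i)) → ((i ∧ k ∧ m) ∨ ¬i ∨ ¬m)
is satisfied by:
  {k: True, m: False, i: False}
  {m: False, i: False, k: False}
  {i: True, k: True, m: False}
  {i: True, m: False, k: False}
  {k: True, m: True, i: False}
  {m: True, k: False, i: False}
  {i: True, m: True, k: True}


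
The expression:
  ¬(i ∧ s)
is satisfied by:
  {s: False, i: False}
  {i: True, s: False}
  {s: True, i: False}


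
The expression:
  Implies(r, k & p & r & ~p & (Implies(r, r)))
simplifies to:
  ~r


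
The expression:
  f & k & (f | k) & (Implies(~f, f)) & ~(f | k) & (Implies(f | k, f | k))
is never true.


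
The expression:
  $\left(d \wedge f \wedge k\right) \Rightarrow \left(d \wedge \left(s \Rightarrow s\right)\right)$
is always true.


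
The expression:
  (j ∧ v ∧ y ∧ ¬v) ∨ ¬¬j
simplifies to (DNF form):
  j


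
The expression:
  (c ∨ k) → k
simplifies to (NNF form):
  k ∨ ¬c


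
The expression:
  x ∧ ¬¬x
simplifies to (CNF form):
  x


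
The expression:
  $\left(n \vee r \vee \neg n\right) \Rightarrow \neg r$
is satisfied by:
  {r: False}


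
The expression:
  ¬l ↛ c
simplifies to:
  c ∨ ¬l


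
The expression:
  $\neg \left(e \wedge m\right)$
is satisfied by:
  {m: False, e: False}
  {e: True, m: False}
  {m: True, e: False}


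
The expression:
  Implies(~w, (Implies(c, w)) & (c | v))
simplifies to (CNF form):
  (v | w) & (w | ~c)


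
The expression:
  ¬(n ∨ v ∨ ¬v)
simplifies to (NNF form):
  False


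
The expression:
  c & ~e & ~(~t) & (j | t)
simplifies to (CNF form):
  c & t & ~e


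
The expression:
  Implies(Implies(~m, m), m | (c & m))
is always true.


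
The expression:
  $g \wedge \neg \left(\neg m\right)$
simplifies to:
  $g \wedge m$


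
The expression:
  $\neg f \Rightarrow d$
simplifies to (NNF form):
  $d \vee f$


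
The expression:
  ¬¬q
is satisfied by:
  {q: True}


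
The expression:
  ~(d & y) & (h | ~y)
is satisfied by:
  {h: True, d: False, y: False}
  {d: False, y: False, h: False}
  {h: True, d: True, y: False}
  {d: True, h: False, y: False}
  {y: True, h: True, d: False}


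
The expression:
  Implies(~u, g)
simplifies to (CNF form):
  g | u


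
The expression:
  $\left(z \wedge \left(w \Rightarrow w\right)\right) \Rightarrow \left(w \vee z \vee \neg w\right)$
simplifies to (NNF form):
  $\text{True}$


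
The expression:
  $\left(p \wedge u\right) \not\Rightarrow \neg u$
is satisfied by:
  {p: True, u: True}


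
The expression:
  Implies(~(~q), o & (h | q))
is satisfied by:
  {o: True, q: False}
  {q: False, o: False}
  {q: True, o: True}


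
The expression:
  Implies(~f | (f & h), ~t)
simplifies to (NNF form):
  ~t | (f & ~h)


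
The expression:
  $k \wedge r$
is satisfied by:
  {r: True, k: True}


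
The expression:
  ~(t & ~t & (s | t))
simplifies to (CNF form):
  True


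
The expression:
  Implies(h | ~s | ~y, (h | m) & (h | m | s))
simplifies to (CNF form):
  (h | m | s) & (h | m | y)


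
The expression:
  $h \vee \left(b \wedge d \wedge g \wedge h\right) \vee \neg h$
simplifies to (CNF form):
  $\text{True}$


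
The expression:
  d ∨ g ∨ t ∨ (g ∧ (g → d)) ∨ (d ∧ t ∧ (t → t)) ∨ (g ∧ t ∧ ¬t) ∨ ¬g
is always true.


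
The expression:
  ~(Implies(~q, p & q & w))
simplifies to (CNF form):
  ~q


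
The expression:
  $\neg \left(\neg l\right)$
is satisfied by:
  {l: True}


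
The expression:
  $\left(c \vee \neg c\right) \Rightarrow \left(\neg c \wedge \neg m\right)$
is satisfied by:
  {c: False, m: False}


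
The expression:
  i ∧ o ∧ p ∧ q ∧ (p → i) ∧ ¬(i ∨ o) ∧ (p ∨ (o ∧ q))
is never true.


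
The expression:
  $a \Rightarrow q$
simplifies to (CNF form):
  $q \vee \neg a$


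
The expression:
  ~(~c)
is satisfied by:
  {c: True}


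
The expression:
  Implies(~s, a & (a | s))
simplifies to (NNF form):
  a | s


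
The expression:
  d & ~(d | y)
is never true.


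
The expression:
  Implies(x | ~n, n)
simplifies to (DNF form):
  n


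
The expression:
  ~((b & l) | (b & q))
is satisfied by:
  {q: False, b: False, l: False}
  {l: True, q: False, b: False}
  {q: True, l: False, b: False}
  {l: True, q: True, b: False}
  {b: True, l: False, q: False}


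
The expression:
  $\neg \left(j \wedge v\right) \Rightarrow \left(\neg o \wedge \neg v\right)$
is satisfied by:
  {j: True, o: False, v: False}
  {o: False, v: False, j: False}
  {v: True, j: True, o: False}
  {v: True, o: True, j: True}


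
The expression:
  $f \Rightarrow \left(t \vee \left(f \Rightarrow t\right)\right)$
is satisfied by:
  {t: True, f: False}
  {f: False, t: False}
  {f: True, t: True}


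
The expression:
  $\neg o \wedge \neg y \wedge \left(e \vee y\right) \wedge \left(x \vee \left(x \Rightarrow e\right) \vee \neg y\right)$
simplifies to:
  $e \wedge \neg o \wedge \neg y$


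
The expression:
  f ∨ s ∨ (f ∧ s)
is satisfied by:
  {s: True, f: True}
  {s: True, f: False}
  {f: True, s: False}


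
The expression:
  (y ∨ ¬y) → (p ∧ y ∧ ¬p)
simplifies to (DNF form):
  False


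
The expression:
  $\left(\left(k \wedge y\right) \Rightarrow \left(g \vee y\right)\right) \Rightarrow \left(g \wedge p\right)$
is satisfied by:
  {p: True, g: True}


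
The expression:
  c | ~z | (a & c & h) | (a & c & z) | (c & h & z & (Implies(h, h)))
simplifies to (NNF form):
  c | ~z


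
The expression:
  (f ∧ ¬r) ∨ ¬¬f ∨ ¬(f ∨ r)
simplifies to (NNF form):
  f ∨ ¬r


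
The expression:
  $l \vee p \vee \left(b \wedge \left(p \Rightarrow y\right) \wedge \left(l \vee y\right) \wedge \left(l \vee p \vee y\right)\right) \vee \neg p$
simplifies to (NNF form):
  $\text{True}$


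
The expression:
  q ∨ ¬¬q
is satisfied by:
  {q: True}


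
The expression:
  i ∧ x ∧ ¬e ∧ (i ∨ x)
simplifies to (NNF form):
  i ∧ x ∧ ¬e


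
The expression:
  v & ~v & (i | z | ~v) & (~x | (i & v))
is never true.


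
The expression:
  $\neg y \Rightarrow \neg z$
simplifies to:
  $y \vee \neg z$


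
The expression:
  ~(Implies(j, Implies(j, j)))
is never true.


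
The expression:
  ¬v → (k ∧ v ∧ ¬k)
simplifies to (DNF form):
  v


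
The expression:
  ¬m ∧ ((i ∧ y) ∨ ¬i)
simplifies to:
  ¬m ∧ (y ∨ ¬i)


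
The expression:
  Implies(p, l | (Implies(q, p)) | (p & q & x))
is always true.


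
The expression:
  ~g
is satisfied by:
  {g: False}


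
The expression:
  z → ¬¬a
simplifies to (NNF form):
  a ∨ ¬z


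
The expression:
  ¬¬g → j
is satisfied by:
  {j: True, g: False}
  {g: False, j: False}
  {g: True, j: True}


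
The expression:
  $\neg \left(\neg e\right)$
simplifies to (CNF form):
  $e$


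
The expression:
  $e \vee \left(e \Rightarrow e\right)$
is always true.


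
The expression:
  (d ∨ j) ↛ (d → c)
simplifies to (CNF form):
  d ∧ ¬c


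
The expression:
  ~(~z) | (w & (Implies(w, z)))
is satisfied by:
  {z: True}


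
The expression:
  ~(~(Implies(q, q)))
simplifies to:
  True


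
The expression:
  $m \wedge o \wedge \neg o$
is never true.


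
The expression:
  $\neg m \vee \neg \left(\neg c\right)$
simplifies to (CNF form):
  $c \vee \neg m$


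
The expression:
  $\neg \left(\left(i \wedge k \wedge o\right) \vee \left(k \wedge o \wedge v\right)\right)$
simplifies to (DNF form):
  $\left(\neg i \wedge \neg v\right) \vee \neg k \vee \neg o$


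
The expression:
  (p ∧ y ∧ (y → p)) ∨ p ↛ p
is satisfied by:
  {p: True, y: True}


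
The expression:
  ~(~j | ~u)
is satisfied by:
  {j: True, u: True}


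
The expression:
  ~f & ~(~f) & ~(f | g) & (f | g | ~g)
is never true.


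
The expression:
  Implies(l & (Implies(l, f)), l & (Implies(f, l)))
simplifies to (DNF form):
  True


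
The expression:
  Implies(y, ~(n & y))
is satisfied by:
  {y: False, n: False}
  {n: True, y: False}
  {y: True, n: False}


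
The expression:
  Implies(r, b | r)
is always true.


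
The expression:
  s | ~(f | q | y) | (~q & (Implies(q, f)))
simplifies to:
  s | ~q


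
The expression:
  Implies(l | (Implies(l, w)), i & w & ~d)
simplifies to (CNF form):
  i & w & ~d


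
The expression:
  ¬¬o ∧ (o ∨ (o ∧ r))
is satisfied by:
  {o: True}


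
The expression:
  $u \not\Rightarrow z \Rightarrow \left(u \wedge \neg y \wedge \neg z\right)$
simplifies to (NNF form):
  $z \vee \neg u \vee \neg y$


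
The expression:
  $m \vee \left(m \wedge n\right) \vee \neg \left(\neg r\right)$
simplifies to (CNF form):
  $m \vee r$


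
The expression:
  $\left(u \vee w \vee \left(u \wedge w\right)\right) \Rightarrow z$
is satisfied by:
  {z: True, u: False, w: False}
  {z: True, w: True, u: False}
  {z: True, u: True, w: False}
  {z: True, w: True, u: True}
  {w: False, u: False, z: False}


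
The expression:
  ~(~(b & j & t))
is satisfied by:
  {t: True, j: True, b: True}


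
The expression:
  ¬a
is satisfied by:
  {a: False}


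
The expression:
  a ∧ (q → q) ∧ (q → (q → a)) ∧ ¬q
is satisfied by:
  {a: True, q: False}


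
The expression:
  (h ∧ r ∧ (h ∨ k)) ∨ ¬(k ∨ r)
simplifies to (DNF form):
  (h ∧ r) ∨ (¬k ∧ ¬r)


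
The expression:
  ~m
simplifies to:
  ~m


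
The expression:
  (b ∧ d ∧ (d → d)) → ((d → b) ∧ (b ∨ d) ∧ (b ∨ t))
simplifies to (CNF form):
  True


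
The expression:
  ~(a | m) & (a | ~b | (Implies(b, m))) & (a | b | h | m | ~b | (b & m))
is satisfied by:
  {b: False, a: False, m: False}


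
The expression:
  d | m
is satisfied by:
  {d: True, m: True}
  {d: True, m: False}
  {m: True, d: False}


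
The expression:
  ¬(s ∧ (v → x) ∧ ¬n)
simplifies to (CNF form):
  (n ∨ v ∨ ¬s) ∧ (n ∨ ¬s ∨ ¬x)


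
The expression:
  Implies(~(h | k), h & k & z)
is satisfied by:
  {k: True, h: True}
  {k: True, h: False}
  {h: True, k: False}


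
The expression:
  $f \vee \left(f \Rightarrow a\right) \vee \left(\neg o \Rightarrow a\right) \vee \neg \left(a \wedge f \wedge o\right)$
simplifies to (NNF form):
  $\text{True}$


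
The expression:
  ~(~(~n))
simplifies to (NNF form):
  ~n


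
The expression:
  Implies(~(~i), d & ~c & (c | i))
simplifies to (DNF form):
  ~i | (d & ~c)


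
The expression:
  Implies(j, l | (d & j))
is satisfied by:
  {d: True, l: True, j: False}
  {d: True, l: False, j: False}
  {l: True, d: False, j: False}
  {d: False, l: False, j: False}
  {j: True, d: True, l: True}
  {j: True, d: True, l: False}
  {j: True, l: True, d: False}


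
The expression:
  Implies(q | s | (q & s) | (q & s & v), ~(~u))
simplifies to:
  u | (~q & ~s)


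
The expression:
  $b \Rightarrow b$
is always true.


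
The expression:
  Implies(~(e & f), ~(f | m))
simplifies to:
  (e & f) | (~f & ~m)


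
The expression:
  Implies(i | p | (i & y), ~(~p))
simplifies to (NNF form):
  p | ~i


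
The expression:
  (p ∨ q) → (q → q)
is always true.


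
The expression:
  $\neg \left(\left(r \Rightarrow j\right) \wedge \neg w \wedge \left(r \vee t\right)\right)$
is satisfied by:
  {w: True, j: False, t: False, r: False}
  {r: True, w: True, j: False, t: False}
  {t: True, w: True, j: False, r: False}
  {r: True, t: True, w: True, j: False}
  {w: True, j: True, r: False, t: False}
  {r: True, w: True, j: True, t: False}
  {t: True, w: True, j: True, r: False}
  {r: True, t: True, w: True, j: True}
  {t: False, j: False, w: False, r: False}
  {r: True, t: False, j: False, w: False}
  {r: True, t: True, j: False, w: False}
  {j: True, r: False, w: False, t: False}


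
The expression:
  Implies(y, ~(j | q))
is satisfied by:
  {q: False, y: False, j: False}
  {j: True, q: False, y: False}
  {q: True, j: False, y: False}
  {j: True, q: True, y: False}
  {y: True, j: False, q: False}


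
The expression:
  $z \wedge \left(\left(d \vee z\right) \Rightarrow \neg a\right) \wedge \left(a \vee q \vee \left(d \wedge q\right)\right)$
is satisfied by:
  {z: True, q: True, a: False}


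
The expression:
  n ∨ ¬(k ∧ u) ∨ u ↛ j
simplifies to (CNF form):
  n ∨ ¬j ∨ ¬k ∨ ¬u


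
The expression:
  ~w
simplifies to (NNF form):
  ~w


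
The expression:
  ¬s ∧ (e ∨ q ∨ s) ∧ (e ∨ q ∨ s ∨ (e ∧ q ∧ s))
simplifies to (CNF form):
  ¬s ∧ (e ∨ q)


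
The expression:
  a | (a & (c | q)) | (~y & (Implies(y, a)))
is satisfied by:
  {a: True, y: False}
  {y: False, a: False}
  {y: True, a: True}


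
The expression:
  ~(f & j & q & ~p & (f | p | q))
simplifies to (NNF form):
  p | ~f | ~j | ~q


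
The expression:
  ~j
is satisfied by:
  {j: False}


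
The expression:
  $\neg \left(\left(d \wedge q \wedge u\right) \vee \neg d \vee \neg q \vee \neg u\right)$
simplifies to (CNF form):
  $\text{False}$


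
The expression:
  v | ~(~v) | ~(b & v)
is always true.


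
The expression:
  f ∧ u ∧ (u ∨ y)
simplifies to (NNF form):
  f ∧ u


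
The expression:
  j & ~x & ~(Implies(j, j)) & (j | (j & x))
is never true.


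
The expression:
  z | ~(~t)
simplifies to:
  t | z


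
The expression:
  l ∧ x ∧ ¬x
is never true.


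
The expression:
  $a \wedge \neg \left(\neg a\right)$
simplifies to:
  $a$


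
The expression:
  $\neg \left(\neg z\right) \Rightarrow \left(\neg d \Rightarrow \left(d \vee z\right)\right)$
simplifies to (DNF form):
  $\text{True}$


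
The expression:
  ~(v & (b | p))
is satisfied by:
  {p: False, v: False, b: False}
  {b: True, p: False, v: False}
  {p: True, b: False, v: False}
  {b: True, p: True, v: False}
  {v: True, b: False, p: False}


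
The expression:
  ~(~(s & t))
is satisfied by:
  {t: True, s: True}


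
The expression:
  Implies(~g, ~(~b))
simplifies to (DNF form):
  b | g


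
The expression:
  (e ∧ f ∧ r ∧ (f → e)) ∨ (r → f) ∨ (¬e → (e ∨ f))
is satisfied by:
  {e: True, f: True, r: False}
  {e: True, f: False, r: False}
  {f: True, e: False, r: False}
  {e: False, f: False, r: False}
  {r: True, e: True, f: True}
  {r: True, e: True, f: False}
  {r: True, f: True, e: False}


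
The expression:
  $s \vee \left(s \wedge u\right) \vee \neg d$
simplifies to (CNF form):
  $s \vee \neg d$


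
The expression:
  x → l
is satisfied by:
  {l: True, x: False}
  {x: False, l: False}
  {x: True, l: True}


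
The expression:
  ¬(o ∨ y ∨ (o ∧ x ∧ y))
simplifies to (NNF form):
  ¬o ∧ ¬y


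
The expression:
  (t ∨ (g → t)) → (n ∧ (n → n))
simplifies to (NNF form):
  n ∨ (g ∧ ¬t)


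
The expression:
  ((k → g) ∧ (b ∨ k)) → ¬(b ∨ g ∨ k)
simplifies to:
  (k ∧ ¬g) ∨ (¬b ∧ ¬k)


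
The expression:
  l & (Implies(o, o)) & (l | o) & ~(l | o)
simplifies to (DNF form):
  False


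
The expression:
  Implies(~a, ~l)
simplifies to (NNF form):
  a | ~l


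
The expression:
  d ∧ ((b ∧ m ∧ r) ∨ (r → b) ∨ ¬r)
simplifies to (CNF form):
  d ∧ (b ∨ ¬r)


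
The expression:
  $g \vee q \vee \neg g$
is always true.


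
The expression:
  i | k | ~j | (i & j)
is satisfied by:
  {i: True, k: True, j: False}
  {i: True, k: False, j: False}
  {k: True, i: False, j: False}
  {i: False, k: False, j: False}
  {i: True, j: True, k: True}
  {i: True, j: True, k: False}
  {j: True, k: True, i: False}


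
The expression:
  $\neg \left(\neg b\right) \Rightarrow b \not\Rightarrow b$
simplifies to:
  $\neg b$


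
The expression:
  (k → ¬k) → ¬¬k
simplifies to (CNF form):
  k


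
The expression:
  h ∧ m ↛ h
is never true.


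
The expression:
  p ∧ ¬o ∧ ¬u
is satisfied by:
  {p: True, u: False, o: False}


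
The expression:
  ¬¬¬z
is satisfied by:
  {z: False}


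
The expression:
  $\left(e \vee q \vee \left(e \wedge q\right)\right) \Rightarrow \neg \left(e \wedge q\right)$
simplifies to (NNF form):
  $\neg e \vee \neg q$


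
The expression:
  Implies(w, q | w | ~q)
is always true.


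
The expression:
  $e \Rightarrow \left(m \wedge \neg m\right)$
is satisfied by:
  {e: False}


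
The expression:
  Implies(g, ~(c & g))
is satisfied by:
  {g: False, c: False}
  {c: True, g: False}
  {g: True, c: False}


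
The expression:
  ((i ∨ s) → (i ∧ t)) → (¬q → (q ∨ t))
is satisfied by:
  {i: True, t: True, q: True, s: True}
  {i: True, t: True, q: True, s: False}
  {i: True, t: True, s: True, q: False}
  {i: True, t: True, s: False, q: False}
  {i: True, q: True, s: True, t: False}
  {i: True, q: True, s: False, t: False}
  {i: True, q: False, s: True, t: False}
  {i: True, q: False, s: False, t: False}
  {t: True, q: True, s: True, i: False}
  {t: True, q: True, s: False, i: False}
  {t: True, s: True, q: False, i: False}
  {t: True, s: False, q: False, i: False}
  {q: True, s: True, t: False, i: False}
  {q: True, t: False, s: False, i: False}
  {s: True, t: False, q: False, i: False}


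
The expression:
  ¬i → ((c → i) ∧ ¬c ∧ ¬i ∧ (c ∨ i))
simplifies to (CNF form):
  i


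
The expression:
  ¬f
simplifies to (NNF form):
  ¬f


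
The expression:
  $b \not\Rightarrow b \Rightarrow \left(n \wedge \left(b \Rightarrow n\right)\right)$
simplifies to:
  $\text{True}$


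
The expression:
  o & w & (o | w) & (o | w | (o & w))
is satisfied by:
  {w: True, o: True}


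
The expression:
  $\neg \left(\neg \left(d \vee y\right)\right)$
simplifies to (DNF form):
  $d \vee y$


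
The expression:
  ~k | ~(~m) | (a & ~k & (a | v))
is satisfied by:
  {m: True, k: False}
  {k: False, m: False}
  {k: True, m: True}


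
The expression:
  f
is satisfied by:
  {f: True}


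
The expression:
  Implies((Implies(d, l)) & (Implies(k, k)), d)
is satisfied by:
  {d: True}


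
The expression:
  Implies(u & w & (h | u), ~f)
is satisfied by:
  {w: False, u: False, f: False}
  {f: True, w: False, u: False}
  {u: True, w: False, f: False}
  {f: True, u: True, w: False}
  {w: True, f: False, u: False}
  {f: True, w: True, u: False}
  {u: True, w: True, f: False}


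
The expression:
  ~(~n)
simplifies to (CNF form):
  n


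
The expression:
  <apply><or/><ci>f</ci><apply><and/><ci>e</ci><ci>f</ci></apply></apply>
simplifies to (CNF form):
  <ci>f</ci>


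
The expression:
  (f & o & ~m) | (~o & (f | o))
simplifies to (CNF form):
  f & (~m | ~o)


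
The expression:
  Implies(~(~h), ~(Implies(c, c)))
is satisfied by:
  {h: False}


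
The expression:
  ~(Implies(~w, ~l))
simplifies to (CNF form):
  l & ~w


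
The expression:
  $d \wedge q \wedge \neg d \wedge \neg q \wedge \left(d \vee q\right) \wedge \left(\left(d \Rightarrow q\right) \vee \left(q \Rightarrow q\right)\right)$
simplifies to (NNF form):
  $\text{False}$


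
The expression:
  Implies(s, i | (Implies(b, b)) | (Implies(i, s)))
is always true.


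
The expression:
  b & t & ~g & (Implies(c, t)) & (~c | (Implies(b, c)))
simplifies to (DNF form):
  b & t & ~g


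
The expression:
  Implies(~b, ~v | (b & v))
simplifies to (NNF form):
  b | ~v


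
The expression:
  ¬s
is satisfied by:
  {s: False}


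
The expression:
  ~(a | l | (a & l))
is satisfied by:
  {l: False, a: False}


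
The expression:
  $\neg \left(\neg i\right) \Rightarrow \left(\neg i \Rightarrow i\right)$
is always true.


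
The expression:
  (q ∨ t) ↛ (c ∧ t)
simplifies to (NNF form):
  (q ∧ ¬t) ∨ (t ∧ ¬c)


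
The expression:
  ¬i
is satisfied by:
  {i: False}


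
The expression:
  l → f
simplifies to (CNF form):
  f ∨ ¬l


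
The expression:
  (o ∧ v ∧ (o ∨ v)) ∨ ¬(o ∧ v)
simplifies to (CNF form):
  True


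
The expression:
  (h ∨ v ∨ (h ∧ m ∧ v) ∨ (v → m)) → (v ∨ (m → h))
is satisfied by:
  {h: True, v: True, m: False}
  {h: True, m: False, v: False}
  {v: True, m: False, h: False}
  {v: False, m: False, h: False}
  {h: True, v: True, m: True}
  {h: True, m: True, v: False}
  {v: True, m: True, h: False}


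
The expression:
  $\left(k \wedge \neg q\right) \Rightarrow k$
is always true.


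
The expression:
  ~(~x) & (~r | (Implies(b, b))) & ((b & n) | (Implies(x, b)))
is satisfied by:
  {b: True, x: True}


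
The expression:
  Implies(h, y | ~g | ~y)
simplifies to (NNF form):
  True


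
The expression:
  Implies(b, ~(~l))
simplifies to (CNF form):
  l | ~b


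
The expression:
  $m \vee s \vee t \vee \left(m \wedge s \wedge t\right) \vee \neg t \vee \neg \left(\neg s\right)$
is always true.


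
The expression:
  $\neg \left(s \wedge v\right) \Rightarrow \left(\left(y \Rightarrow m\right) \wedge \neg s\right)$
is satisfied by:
  {v: True, m: True, y: False, s: False}
  {v: True, y: False, s: False, m: False}
  {m: True, y: False, s: False, v: False}
  {m: False, y: False, s: False, v: False}
  {v: True, m: True, y: True, s: False}
  {m: True, y: True, v: False, s: False}
  {m: True, s: True, v: True, y: False}
  {s: True, v: True, m: False, y: False}
  {m: True, s: True, v: True, y: True}
  {s: True, v: True, y: True, m: False}


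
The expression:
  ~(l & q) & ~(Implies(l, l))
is never true.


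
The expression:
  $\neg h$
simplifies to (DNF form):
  $\neg h$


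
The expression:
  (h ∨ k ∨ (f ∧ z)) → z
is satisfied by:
  {z: True, h: False, k: False}
  {z: True, k: True, h: False}
  {z: True, h: True, k: False}
  {z: True, k: True, h: True}
  {k: False, h: False, z: False}


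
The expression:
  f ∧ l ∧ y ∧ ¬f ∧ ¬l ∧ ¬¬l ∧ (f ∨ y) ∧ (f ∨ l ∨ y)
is never true.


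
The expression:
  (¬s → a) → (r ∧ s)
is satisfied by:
  {r: True, s: False, a: False}
  {s: False, a: False, r: False}
  {r: True, s: True, a: False}
  {r: True, a: True, s: True}


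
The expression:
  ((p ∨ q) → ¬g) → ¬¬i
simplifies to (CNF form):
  (g ∨ i) ∧ (g ∨ i ∨ p) ∧ (g ∨ i ∨ q) ∧ (i ∨ p ∨ q)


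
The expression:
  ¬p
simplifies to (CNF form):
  ¬p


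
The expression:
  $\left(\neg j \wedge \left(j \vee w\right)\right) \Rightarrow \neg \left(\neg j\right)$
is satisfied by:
  {j: True, w: False}
  {w: False, j: False}
  {w: True, j: True}


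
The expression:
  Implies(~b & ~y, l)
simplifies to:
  b | l | y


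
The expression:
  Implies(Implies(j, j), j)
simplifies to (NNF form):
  j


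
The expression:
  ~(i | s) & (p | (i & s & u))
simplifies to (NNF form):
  p & ~i & ~s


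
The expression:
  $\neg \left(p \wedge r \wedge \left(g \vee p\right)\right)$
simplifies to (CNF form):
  $\neg p \vee \neg r$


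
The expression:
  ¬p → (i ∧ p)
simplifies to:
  p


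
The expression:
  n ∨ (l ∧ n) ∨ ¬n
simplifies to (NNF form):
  True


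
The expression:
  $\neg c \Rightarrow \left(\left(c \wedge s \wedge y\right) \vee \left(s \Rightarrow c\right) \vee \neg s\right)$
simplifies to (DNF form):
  $c \vee \neg s$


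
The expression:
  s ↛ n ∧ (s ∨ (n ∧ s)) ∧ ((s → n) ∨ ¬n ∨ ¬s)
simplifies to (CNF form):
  s ∧ ¬n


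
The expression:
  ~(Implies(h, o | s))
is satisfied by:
  {h: True, o: False, s: False}


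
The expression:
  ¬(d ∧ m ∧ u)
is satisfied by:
  {u: False, m: False, d: False}
  {d: True, u: False, m: False}
  {m: True, u: False, d: False}
  {d: True, m: True, u: False}
  {u: True, d: False, m: False}
  {d: True, u: True, m: False}
  {m: True, u: True, d: False}


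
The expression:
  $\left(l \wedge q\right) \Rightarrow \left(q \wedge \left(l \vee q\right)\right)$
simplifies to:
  $\text{True}$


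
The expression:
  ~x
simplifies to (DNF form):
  ~x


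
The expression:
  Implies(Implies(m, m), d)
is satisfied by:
  {d: True}


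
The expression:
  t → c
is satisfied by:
  {c: True, t: False}
  {t: False, c: False}
  {t: True, c: True}


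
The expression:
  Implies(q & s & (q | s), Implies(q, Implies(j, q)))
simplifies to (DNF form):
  True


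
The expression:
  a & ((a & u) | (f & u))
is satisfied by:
  {a: True, u: True}


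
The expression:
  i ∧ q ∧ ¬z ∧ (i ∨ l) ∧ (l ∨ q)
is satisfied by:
  {i: True, q: True, z: False}


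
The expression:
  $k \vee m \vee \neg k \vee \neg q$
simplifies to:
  $\text{True}$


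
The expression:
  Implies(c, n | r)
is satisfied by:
  {r: True, n: True, c: False}
  {r: True, c: False, n: False}
  {n: True, c: False, r: False}
  {n: False, c: False, r: False}
  {r: True, n: True, c: True}
  {r: True, c: True, n: False}
  {n: True, c: True, r: False}


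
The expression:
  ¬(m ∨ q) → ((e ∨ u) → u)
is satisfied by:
  {u: True, q: True, m: True, e: False}
  {u: True, q: True, e: False, m: False}
  {u: True, m: True, e: False, q: False}
  {u: True, e: False, m: False, q: False}
  {q: True, m: True, e: False, u: False}
  {q: True, e: False, m: False, u: False}
  {m: True, q: False, e: False, u: False}
  {q: False, e: False, m: False, u: False}
  {q: True, u: True, e: True, m: True}
  {q: True, u: True, e: True, m: False}
  {u: True, e: True, m: True, q: False}
  {u: True, e: True, q: False, m: False}
  {m: True, e: True, q: True, u: False}
  {e: True, q: True, u: False, m: False}
  {e: True, m: True, u: False, q: False}


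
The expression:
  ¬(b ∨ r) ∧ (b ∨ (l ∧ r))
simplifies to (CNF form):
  False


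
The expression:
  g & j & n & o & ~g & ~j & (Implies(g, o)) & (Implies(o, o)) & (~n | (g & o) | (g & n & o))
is never true.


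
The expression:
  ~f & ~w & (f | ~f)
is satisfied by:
  {w: False, f: False}


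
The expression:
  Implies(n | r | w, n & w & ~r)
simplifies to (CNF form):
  ~r & (n | ~w) & (w | ~n)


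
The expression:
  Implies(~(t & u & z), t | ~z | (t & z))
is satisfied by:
  {t: True, z: False}
  {z: False, t: False}
  {z: True, t: True}


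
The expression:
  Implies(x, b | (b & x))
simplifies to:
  b | ~x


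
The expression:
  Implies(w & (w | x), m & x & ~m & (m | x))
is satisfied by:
  {w: False}


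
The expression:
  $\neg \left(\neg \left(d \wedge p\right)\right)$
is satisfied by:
  {p: True, d: True}


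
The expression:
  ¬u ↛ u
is always true.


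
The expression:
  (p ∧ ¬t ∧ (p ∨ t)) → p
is always true.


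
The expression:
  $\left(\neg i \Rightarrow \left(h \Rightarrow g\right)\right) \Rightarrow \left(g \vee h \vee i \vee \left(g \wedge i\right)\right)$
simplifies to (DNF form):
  $g \vee h \vee i$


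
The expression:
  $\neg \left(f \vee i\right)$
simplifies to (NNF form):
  $\neg f \wedge \neg i$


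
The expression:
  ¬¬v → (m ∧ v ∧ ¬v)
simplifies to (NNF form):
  ¬v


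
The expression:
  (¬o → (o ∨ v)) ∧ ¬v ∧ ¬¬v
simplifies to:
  False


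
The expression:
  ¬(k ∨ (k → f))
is never true.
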